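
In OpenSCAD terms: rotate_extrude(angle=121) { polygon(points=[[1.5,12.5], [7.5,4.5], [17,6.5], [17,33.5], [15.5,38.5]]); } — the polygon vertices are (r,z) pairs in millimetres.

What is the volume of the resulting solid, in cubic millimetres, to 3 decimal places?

Volume = 7338.937 mm³

Profile (r,z), 5 vertices: (1.5,12.5) (7.5,4.5) (17,6.5) (17,33.5) (15.5,38.5)
edge 0: (1.5,12.5)→(7.5,4.5)  cross = 1.5·4.5 − 7.5·12.5 = -87.0000; (r_i+r_j)·cross = 9·-87.0000 = -783.0000
edge 1: (7.5,4.5)→(17,6.5)  cross = 7.5·6.5 − 17·4.5 = -27.7500; (r_i+r_j)·cross = 24.5·-27.7500 = -679.8750
edge 2: (17,6.5)→(17,33.5)  cross = 17·33.5 − 17·6.5 = 459.0000; (r_i+r_j)·cross = 34·459.0000 = 15606.0000
edge 3: (17,33.5)→(15.5,38.5)  cross = 17·38.5 − 15.5·33.5 = 135.2500; (r_i+r_j)·cross = 32.5·135.2500 = 4395.6250
edge 4: (15.5,38.5)→(1.5,12.5)  cross = 15.5·12.5 − 1.5·38.5 = 136.0000; (r_i+r_j)·cross = 17·136.0000 = 2312.0000
Σcross = 615.5000 → A = |Σcross|/2 = 307.7500 mm²
Σ(r_i+r_j)·cross = 20850.7500 → first moment M = |Σ|/6 = 3475.1250
R_c = M/A = 3475.1250/307.7500 = 11.2920 mm
θ = 121° = 2.111848 rad
V = θ·R_c·A = 2.111848·11.2920·307.7500 = 7338.937 mm³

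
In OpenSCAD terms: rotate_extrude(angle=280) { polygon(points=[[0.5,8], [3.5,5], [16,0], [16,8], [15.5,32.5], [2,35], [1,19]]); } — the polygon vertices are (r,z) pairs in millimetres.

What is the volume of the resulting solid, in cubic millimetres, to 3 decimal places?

Volume = 18953.927 mm³

Profile (r,z), 7 vertices: (0.5,8) (3.5,5) (16,0) (16,8) (15.5,32.5) (2,35) (1,19)
edge 0: (0.5,8)→(3.5,5)  cross = 0.5·5 − 3.5·8 = -25.5000; (r_i+r_j)·cross = 4·-25.5000 = -102.0000
edge 1: (3.5,5)→(16,0)  cross = 3.5·0 − 16·5 = -80.0000; (r_i+r_j)·cross = 19.5·-80.0000 = -1560.0000
edge 2: (16,0)→(16,8)  cross = 16·8 − 16·0 = 128.0000; (r_i+r_j)·cross = 32·128.0000 = 4096.0000
edge 3: (16,8)→(15.5,32.5)  cross = 16·32.5 − 15.5·8 = 396.0000; (r_i+r_j)·cross = 31.5·396.0000 = 12474.0000
edge 4: (15.5,32.5)→(2,35)  cross = 15.5·35 − 2·32.5 = 477.5000; (r_i+r_j)·cross = 17.5·477.5000 = 8356.2500
edge 5: (2,35)→(1,19)  cross = 2·19 − 1·35 = 3.0000; (r_i+r_j)·cross = 3·3.0000 = 9.0000
edge 6: (1,19)→(0.5,8)  cross = 1·8 − 0.5·19 = -1.5000; (r_i+r_j)·cross = 1.5·-1.5000 = -2.2500
Σcross = 897.5000 → A = |Σcross|/2 = 448.7500 mm²
Σ(r_i+r_j)·cross = 23271.0000 → first moment M = |Σ|/6 = 3878.5000
R_c = M/A = 3878.5000/448.7500 = 8.6429 mm
θ = 280° = 4.886922 rad
V = θ·R_c·A = 4.886922·8.6429·448.7500 = 18953.927 mm³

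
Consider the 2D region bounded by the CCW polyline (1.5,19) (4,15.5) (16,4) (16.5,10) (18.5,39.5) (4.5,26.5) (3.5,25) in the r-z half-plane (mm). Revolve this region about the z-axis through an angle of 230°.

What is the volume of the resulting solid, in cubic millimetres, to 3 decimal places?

Volume = 14686.578 mm³

Profile (r,z), 7 vertices: (1.5,19) (4,15.5) (16,4) (16.5,10) (18.5,39.5) (4.5,26.5) (3.5,25)
edge 0: (1.5,19)→(4,15.5)  cross = 1.5·15.5 − 4·19 = -52.7500; (r_i+r_j)·cross = 5.5·-52.7500 = -290.1250
edge 1: (4,15.5)→(16,4)  cross = 4·4 − 16·15.5 = -232.0000; (r_i+r_j)·cross = 20·-232.0000 = -4640.0000
edge 2: (16,4)→(16.5,10)  cross = 16·10 − 16.5·4 = 94.0000; (r_i+r_j)·cross = 32.5·94.0000 = 3055.0000
edge 3: (16.5,10)→(18.5,39.5)  cross = 16.5·39.5 − 18.5·10 = 466.7500; (r_i+r_j)·cross = 35·466.7500 = 16336.2500
edge 4: (18.5,39.5)→(4.5,26.5)  cross = 18.5·26.5 − 4.5·39.5 = 312.5000; (r_i+r_j)·cross = 23·312.5000 = 7187.5000
edge 5: (4.5,26.5)→(3.5,25)  cross = 4.5·25 − 3.5·26.5 = 19.7500; (r_i+r_j)·cross = 8·19.7500 = 158.0000
edge 6: (3.5,25)→(1.5,19)  cross = 3.5·19 − 1.5·25 = 29.0000; (r_i+r_j)·cross = 5·29.0000 = 145.0000
Σcross = 637.2500 → A = |Σcross|/2 = 318.6250 mm²
Σ(r_i+r_j)·cross = 21951.6250 → first moment M = |Σ|/6 = 3658.6042
R_c = M/A = 3658.6042/318.6250 = 11.4825 mm
θ = 230° = 4.014257 rad
V = θ·R_c·A = 4.014257·11.4825·318.6250 = 14686.578 mm³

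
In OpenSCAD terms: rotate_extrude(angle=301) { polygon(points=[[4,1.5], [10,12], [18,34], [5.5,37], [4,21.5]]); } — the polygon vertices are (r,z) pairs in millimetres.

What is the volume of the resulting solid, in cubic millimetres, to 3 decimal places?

Volume = 12492.573 mm³

Profile (r,z), 5 vertices: (4,1.5) (10,12) (18,34) (5.5,37) (4,21.5)
edge 0: (4,1.5)→(10,12)  cross = 4·12 − 10·1.5 = 33.0000; (r_i+r_j)·cross = 14·33.0000 = 462.0000
edge 1: (10,12)→(18,34)  cross = 10·34 − 18·12 = 124.0000; (r_i+r_j)·cross = 28·124.0000 = 3472.0000
edge 2: (18,34)→(5.5,37)  cross = 18·37 − 5.5·34 = 479.0000; (r_i+r_j)·cross = 23.5·479.0000 = 11256.5000
edge 3: (5.5,37)→(4,21.5)  cross = 5.5·21.5 − 4·37 = -29.7500; (r_i+r_j)·cross = 9.5·-29.7500 = -282.6250
edge 4: (4,21.5)→(4,1.5)  cross = 4·1.5 − 4·21.5 = -80.0000; (r_i+r_j)·cross = 8·-80.0000 = -640.0000
Σcross = 526.2500 → A = |Σcross|/2 = 263.1250 mm²
Σ(r_i+r_j)·cross = 14267.8750 → first moment M = |Σ|/6 = 2377.9792
R_c = M/A = 2377.9792/263.1250 = 9.0375 mm
θ = 301° = 5.253441 rad
V = θ·R_c·A = 5.253441·9.0375·263.1250 = 12492.573 mm³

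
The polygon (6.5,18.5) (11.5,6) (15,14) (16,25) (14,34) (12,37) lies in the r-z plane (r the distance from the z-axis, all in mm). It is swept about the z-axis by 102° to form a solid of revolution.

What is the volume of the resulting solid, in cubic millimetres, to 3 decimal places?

Profile (r,z), 6 vertices: (6.5,18.5) (11.5,6) (15,14) (16,25) (14,34) (12,37)
edge 0: (6.5,18.5)→(11.5,6)  cross = 6.5·6 − 11.5·18.5 = -173.7500; (r_i+r_j)·cross = 18·-173.7500 = -3127.5000
edge 1: (11.5,6)→(15,14)  cross = 11.5·14 − 15·6 = 71.0000; (r_i+r_j)·cross = 26.5·71.0000 = 1881.5000
edge 2: (15,14)→(16,25)  cross = 15·25 − 16·14 = 151.0000; (r_i+r_j)·cross = 31·151.0000 = 4681.0000
edge 3: (16,25)→(14,34)  cross = 16·34 − 14·25 = 194.0000; (r_i+r_j)·cross = 30·194.0000 = 5820.0000
edge 4: (14,34)→(12,37)  cross = 14·37 − 12·34 = 110.0000; (r_i+r_j)·cross = 26·110.0000 = 2860.0000
edge 5: (12,37)→(6.5,18.5)  cross = 12·18.5 − 6.5·37 = -18.5000; (r_i+r_j)·cross = 18.5·-18.5000 = -342.2500
Σcross = 333.7500 → A = |Σcross|/2 = 166.8750 mm²
Σ(r_i+r_j)·cross = 11772.7500 → first moment M = |Σ|/6 = 1962.1250
R_c = M/A = 1962.1250/166.8750 = 11.7581 mm
θ = 102° = 1.780236 rad
V = θ·R_c·A = 1.780236·11.7581·166.8750 = 3493.045 mm³

Volume = 3493.045 mm³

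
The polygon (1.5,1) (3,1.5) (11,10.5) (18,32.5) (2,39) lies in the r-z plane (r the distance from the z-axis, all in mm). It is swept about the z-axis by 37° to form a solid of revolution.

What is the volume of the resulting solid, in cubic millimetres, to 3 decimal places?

Profile (r,z), 5 vertices: (1.5,1) (3,1.5) (11,10.5) (18,32.5) (2,39)
edge 0: (1.5,1)→(3,1.5)  cross = 1.5·1.5 − 3·1 = -0.7500; (r_i+r_j)·cross = 4.5·-0.7500 = -3.3750
edge 1: (3,1.5)→(11,10.5)  cross = 3·10.5 − 11·1.5 = 15.0000; (r_i+r_j)·cross = 14·15.0000 = 210.0000
edge 2: (11,10.5)→(18,32.5)  cross = 11·32.5 − 18·10.5 = 168.5000; (r_i+r_j)·cross = 29·168.5000 = 4886.5000
edge 3: (18,32.5)→(2,39)  cross = 18·39 − 2·32.5 = 637.0000; (r_i+r_j)·cross = 20·637.0000 = 12740.0000
edge 4: (2,39)→(1.5,1)  cross = 2·1 − 1.5·39 = -56.5000; (r_i+r_j)·cross = 3.5·-56.5000 = -197.7500
Σcross = 763.2500 → A = |Σcross|/2 = 381.6250 mm²
Σ(r_i+r_j)·cross = 17635.3750 → first moment M = |Σ|/6 = 2939.2292
R_c = M/A = 2939.2292/381.6250 = 7.7019 mm
θ = 37° = 0.645772 rad
V = θ·R_c·A = 0.645772·7.7019·381.6250 = 1898.071 mm³

Volume = 1898.071 mm³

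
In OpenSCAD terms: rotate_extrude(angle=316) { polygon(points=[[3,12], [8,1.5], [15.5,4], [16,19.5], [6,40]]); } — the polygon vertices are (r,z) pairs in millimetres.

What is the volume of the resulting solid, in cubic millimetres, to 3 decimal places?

Profile (r,z), 5 vertices: (3,12) (8,1.5) (15.5,4) (16,19.5) (6,40)
edge 0: (3,12)→(8,1.5)  cross = 3·1.5 − 8·12 = -91.5000; (r_i+r_j)·cross = 11·-91.5000 = -1006.5000
edge 1: (8,1.5)→(15.5,4)  cross = 8·4 − 15.5·1.5 = 8.7500; (r_i+r_j)·cross = 23.5·8.7500 = 205.6250
edge 2: (15.5,4)→(16,19.5)  cross = 15.5·19.5 − 16·4 = 238.2500; (r_i+r_j)·cross = 31.5·238.2500 = 7504.8750
edge 3: (16,19.5)→(6,40)  cross = 16·40 − 6·19.5 = 523.0000; (r_i+r_j)·cross = 22·523.0000 = 11506.0000
edge 4: (6,40)→(3,12)  cross = 6·12 − 3·40 = -48.0000; (r_i+r_j)·cross = 9·-48.0000 = -432.0000
Σcross = 630.5000 → A = |Σcross|/2 = 315.2500 mm²
Σ(r_i+r_j)·cross = 17778.0000 → first moment M = |Σ|/6 = 2963.0000
R_c = M/A = 2963.0000/315.2500 = 9.3989 mm
θ = 316° = 5.515240 rad
V = θ·R_c·A = 5.515240·9.3989·315.2500 = 16341.657 mm³

Volume = 16341.657 mm³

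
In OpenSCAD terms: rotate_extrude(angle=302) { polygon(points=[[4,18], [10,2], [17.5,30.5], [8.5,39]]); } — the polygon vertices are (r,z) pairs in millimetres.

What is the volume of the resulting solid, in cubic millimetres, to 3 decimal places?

Volume = 14041.663 mm³

Profile (r,z), 4 vertices: (4,18) (10,2) (17.5,30.5) (8.5,39)
edge 0: (4,18)→(10,2)  cross = 4·2 − 10·18 = -172.0000; (r_i+r_j)·cross = 14·-172.0000 = -2408.0000
edge 1: (10,2)→(17.5,30.5)  cross = 10·30.5 − 17.5·2 = 270.0000; (r_i+r_j)·cross = 27.5·270.0000 = 7425.0000
edge 2: (17.5,30.5)→(8.5,39)  cross = 17.5·39 − 8.5·30.5 = 423.2500; (r_i+r_j)·cross = 26·423.2500 = 11004.5000
edge 3: (8.5,39)→(4,18)  cross = 8.5·18 − 4·39 = -3.0000; (r_i+r_j)·cross = 12.5·-3.0000 = -37.5000
Σcross = 518.2500 → A = |Σcross|/2 = 259.1250 mm²
Σ(r_i+r_j)·cross = 15984.0000 → first moment M = |Σ|/6 = 2664.0000
R_c = M/A = 2664.0000/259.1250 = 10.2808 mm
θ = 302° = 5.270894 rad
V = θ·R_c·A = 5.270894·10.2808·259.1250 = 14041.663 mm³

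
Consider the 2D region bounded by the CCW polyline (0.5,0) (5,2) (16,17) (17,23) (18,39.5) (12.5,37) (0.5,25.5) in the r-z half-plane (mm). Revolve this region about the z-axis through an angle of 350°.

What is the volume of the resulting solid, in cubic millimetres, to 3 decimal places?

Volume = 22278.383 mm³

Profile (r,z), 7 vertices: (0.5,0) (5,2) (16,17) (17,23) (18,39.5) (12.5,37) (0.5,25.5)
edge 0: (0.5,0)→(5,2)  cross = 0.5·2 − 5·0 = 1.0000; (r_i+r_j)·cross = 5.5·1.0000 = 5.5000
edge 1: (5,2)→(16,17)  cross = 5·17 − 16·2 = 53.0000; (r_i+r_j)·cross = 21·53.0000 = 1113.0000
edge 2: (16,17)→(17,23)  cross = 16·23 − 17·17 = 79.0000; (r_i+r_j)·cross = 33·79.0000 = 2607.0000
edge 3: (17,23)→(18,39.5)  cross = 17·39.5 − 18·23 = 257.5000; (r_i+r_j)·cross = 35·257.5000 = 9012.5000
edge 4: (18,39.5)→(12.5,37)  cross = 18·37 − 12.5·39.5 = 172.2500; (r_i+r_j)·cross = 30.5·172.2500 = 5253.6250
edge 5: (12.5,37)→(0.5,25.5)  cross = 12.5·25.5 − 0.5·37 = 300.2500; (r_i+r_j)·cross = 13·300.2500 = 3903.2500
edge 6: (0.5,25.5)→(0.5,0)  cross = 0.5·0 − 0.5·25.5 = -12.7500; (r_i+r_j)·cross = 1·-12.7500 = -12.7500
Σcross = 850.2500 → A = |Σcross|/2 = 425.1250 mm²
Σ(r_i+r_j)·cross = 21882.1250 → first moment M = |Σ|/6 = 3647.0208
R_c = M/A = 3647.0208/425.1250 = 8.5787 mm
θ = 350° = 6.108652 rad
V = θ·R_c·A = 6.108652·8.5787·425.1250 = 22278.383 mm³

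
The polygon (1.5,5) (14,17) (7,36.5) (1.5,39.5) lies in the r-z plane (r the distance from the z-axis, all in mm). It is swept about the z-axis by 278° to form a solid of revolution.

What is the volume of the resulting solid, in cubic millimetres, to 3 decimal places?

Profile (r,z), 4 vertices: (1.5,5) (14,17) (7,36.5) (1.5,39.5)
edge 0: (1.5,5)→(14,17)  cross = 1.5·17 − 14·5 = -44.5000; (r_i+r_j)·cross = 15.5·-44.5000 = -689.7500
edge 1: (14,17)→(7,36.5)  cross = 14·36.5 − 7·17 = 392.0000; (r_i+r_j)·cross = 21·392.0000 = 8232.0000
edge 2: (7,36.5)→(1.5,39.5)  cross = 7·39.5 − 1.5·36.5 = 221.7500; (r_i+r_j)·cross = 8.5·221.7500 = 1884.8750
edge 3: (1.5,39.5)→(1.5,5)  cross = 1.5·5 − 1.5·39.5 = -51.7500; (r_i+r_j)·cross = 3·-51.7500 = -155.2500
Σcross = 517.5000 → A = |Σcross|/2 = 258.7500 mm²
Σ(r_i+r_j)·cross = 9271.8750 → first moment M = |Σ|/6 = 1545.3125
R_c = M/A = 1545.3125/258.7500 = 5.9722 mm
θ = 278° = 4.852015 rad
V = θ·R_c·A = 4.852015·5.9722·258.7500 = 7497.880 mm³

Volume = 7497.880 mm³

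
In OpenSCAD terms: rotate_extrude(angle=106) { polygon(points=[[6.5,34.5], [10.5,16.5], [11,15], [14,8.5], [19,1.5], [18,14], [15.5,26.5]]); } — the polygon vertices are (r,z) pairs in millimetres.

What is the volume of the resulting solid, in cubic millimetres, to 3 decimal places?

Volume = 4047.907 mm³

Profile (r,z), 7 vertices: (6.5,34.5) (10.5,16.5) (11,15) (14,8.5) (19,1.5) (18,14) (15.5,26.5)
edge 0: (6.5,34.5)→(10.5,16.5)  cross = 6.5·16.5 − 10.5·34.5 = -255.0000; (r_i+r_j)·cross = 17·-255.0000 = -4335.0000
edge 1: (10.5,16.5)→(11,15)  cross = 10.5·15 − 11·16.5 = -24.0000; (r_i+r_j)·cross = 21.5·-24.0000 = -516.0000
edge 2: (11,15)→(14,8.5)  cross = 11·8.5 − 14·15 = -116.5000; (r_i+r_j)·cross = 25·-116.5000 = -2912.5000
edge 3: (14,8.5)→(19,1.5)  cross = 14·1.5 − 19·8.5 = -140.5000; (r_i+r_j)·cross = 33·-140.5000 = -4636.5000
edge 4: (19,1.5)→(18,14)  cross = 19·14 − 18·1.5 = 239.0000; (r_i+r_j)·cross = 37·239.0000 = 8843.0000
edge 5: (18,14)→(15.5,26.5)  cross = 18·26.5 − 15.5·14 = 260.0000; (r_i+r_j)·cross = 33.5·260.0000 = 8710.0000
edge 6: (15.5,26.5)→(6.5,34.5)  cross = 15.5·34.5 − 6.5·26.5 = 362.5000; (r_i+r_j)·cross = 22·362.5000 = 7975.0000
Σcross = 325.5000 → A = |Σcross|/2 = 162.7500 mm²
Σ(r_i+r_j)·cross = 13128.0000 → first moment M = |Σ|/6 = 2188.0000
R_c = M/A = 2188.0000/162.7500 = 13.4439 mm
θ = 106° = 1.850049 rad
V = θ·R_c·A = 1.850049·13.4439·162.7500 = 4047.907 mm³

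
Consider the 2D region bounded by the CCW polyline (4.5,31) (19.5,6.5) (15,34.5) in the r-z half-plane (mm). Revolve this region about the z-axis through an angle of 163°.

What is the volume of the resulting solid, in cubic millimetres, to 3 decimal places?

Profile (r,z), 3 vertices: (4.5,31) (19.5,6.5) (15,34.5)
edge 0: (4.5,31)→(19.5,6.5)  cross = 4.5·6.5 − 19.5·31 = -575.2500; (r_i+r_j)·cross = 24·-575.2500 = -13806.0000
edge 1: (19.5,6.5)→(15,34.5)  cross = 19.5·34.5 − 15·6.5 = 575.2500; (r_i+r_j)·cross = 34.5·575.2500 = 19846.1250
edge 2: (15,34.5)→(4.5,31)  cross = 15·31 − 4.5·34.5 = 309.7500; (r_i+r_j)·cross = 19.5·309.7500 = 6040.1250
Σcross = 309.7500 → A = |Σcross|/2 = 154.8750 mm²
Σ(r_i+r_j)·cross = 12080.2500 → first moment M = |Σ|/6 = 2013.3750
R_c = M/A = 2013.3750/154.8750 = 13.0000 mm
θ = 163° = 2.844887 rad
V = θ·R_c·A = 2.844887·13.0000·154.8750 = 5727.824 mm³

Volume = 5727.824 mm³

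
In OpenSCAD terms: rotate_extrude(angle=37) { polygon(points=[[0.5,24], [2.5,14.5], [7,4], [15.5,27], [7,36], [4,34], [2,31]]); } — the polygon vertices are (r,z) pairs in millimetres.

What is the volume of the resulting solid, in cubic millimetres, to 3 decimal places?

Volume = 1246.743 mm³

Profile (r,z), 7 vertices: (0.5,24) (2.5,14.5) (7,4) (15.5,27) (7,36) (4,34) (2,31)
edge 0: (0.5,24)→(2.5,14.5)  cross = 0.5·14.5 − 2.5·24 = -52.7500; (r_i+r_j)·cross = 3·-52.7500 = -158.2500
edge 1: (2.5,14.5)→(7,4)  cross = 2.5·4 − 7·14.5 = -91.5000; (r_i+r_j)·cross = 9.5·-91.5000 = -869.2500
edge 2: (7,4)→(15.5,27)  cross = 7·27 − 15.5·4 = 127.0000; (r_i+r_j)·cross = 22.5·127.0000 = 2857.5000
edge 3: (15.5,27)→(7,36)  cross = 15.5·36 − 7·27 = 369.0000; (r_i+r_j)·cross = 22.5·369.0000 = 8302.5000
edge 4: (7,36)→(4,34)  cross = 7·34 − 4·36 = 94.0000; (r_i+r_j)·cross = 11·94.0000 = 1034.0000
edge 5: (4,34)→(2,31)  cross = 4·31 − 2·34 = 56.0000; (r_i+r_j)·cross = 6·56.0000 = 336.0000
edge 6: (2,31)→(0.5,24)  cross = 2·24 − 0.5·31 = 32.5000; (r_i+r_j)·cross = 2.5·32.5000 = 81.2500
Σcross = 534.2500 → A = |Σcross|/2 = 267.1250 mm²
Σ(r_i+r_j)·cross = 11583.7500 → first moment M = |Σ|/6 = 1930.6250
R_c = M/A = 1930.6250/267.1250 = 7.2274 mm
θ = 37° = 0.645772 rad
V = θ·R_c·A = 0.645772·7.2274·267.1250 = 1246.743 mm³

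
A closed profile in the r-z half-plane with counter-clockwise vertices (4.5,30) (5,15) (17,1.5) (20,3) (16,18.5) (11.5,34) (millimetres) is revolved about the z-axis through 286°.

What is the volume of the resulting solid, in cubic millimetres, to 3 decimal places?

Volume = 15242.498 mm³

Profile (r,z), 6 vertices: (4.5,30) (5,15) (17,1.5) (20,3) (16,18.5) (11.5,34)
edge 0: (4.5,30)→(5,15)  cross = 4.5·15 − 5·30 = -82.5000; (r_i+r_j)·cross = 9.5·-82.5000 = -783.7500
edge 1: (5,15)→(17,1.5)  cross = 5·1.5 − 17·15 = -247.5000; (r_i+r_j)·cross = 22·-247.5000 = -5445.0000
edge 2: (17,1.5)→(20,3)  cross = 17·3 − 20·1.5 = 21.0000; (r_i+r_j)·cross = 37·21.0000 = 777.0000
edge 3: (20,3)→(16,18.5)  cross = 20·18.5 − 16·3 = 322.0000; (r_i+r_j)·cross = 36·322.0000 = 11592.0000
edge 4: (16,18.5)→(11.5,34)  cross = 16·34 − 11.5·18.5 = 331.2500; (r_i+r_j)·cross = 27.5·331.2500 = 9109.3750
edge 5: (11.5,34)→(4.5,30)  cross = 11.5·30 − 4.5·34 = 192.0000; (r_i+r_j)·cross = 16·192.0000 = 3072.0000
Σcross = 536.2500 → A = |Σcross|/2 = 268.1250 mm²
Σ(r_i+r_j)·cross = 18321.6250 → first moment M = |Σ|/6 = 3053.6042
R_c = M/A = 3053.6042/268.1250 = 11.3887 mm
θ = 286° = 4.991642 rad
V = θ·R_c·A = 4.991642·11.3887·268.1250 = 15242.498 mm³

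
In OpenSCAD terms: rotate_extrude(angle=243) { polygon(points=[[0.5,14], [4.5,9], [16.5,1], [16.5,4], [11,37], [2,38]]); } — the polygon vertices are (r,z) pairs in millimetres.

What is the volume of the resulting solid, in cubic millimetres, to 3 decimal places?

Volume = 12999.302 mm³

Profile (r,z), 6 vertices: (0.5,14) (4.5,9) (16.5,1) (16.5,4) (11,37) (2,38)
edge 0: (0.5,14)→(4.5,9)  cross = 0.5·9 − 4.5·14 = -58.5000; (r_i+r_j)·cross = 5·-58.5000 = -292.5000
edge 1: (4.5,9)→(16.5,1)  cross = 4.5·1 − 16.5·9 = -144.0000; (r_i+r_j)·cross = 21·-144.0000 = -3024.0000
edge 2: (16.5,1)→(16.5,4)  cross = 16.5·4 − 16.5·1 = 49.5000; (r_i+r_j)·cross = 33·49.5000 = 1633.5000
edge 3: (16.5,4)→(11,37)  cross = 16.5·37 − 11·4 = 566.5000; (r_i+r_j)·cross = 27.5·566.5000 = 15578.7500
edge 4: (11,37)→(2,38)  cross = 11·38 − 2·37 = 344.0000; (r_i+r_j)·cross = 13·344.0000 = 4472.0000
edge 5: (2,38)→(0.5,14)  cross = 2·14 − 0.5·38 = 9.0000; (r_i+r_j)·cross = 2.5·9.0000 = 22.5000
Σcross = 766.5000 → A = |Σcross|/2 = 383.2500 mm²
Σ(r_i+r_j)·cross = 18390.2500 → first moment M = |Σ|/6 = 3065.0417
R_c = M/A = 3065.0417/383.2500 = 7.9975 mm
θ = 243° = 4.241150 rad
V = θ·R_c·A = 4.241150·7.9975·383.2500 = 12999.302 mm³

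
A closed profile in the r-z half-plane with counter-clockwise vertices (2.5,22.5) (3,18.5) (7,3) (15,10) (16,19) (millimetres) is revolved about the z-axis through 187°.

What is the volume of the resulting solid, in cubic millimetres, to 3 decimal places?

Profile (r,z), 5 vertices: (2.5,22.5) (3,18.5) (7,3) (15,10) (16,19)
edge 0: (2.5,22.5)→(3,18.5)  cross = 2.5·18.5 − 3·22.5 = -21.2500; (r_i+r_j)·cross = 5.5·-21.2500 = -116.8750
edge 1: (3,18.5)→(7,3)  cross = 3·3 − 7·18.5 = -120.5000; (r_i+r_j)·cross = 10·-120.5000 = -1205.0000
edge 2: (7,3)→(15,10)  cross = 7·10 − 15·3 = 25.0000; (r_i+r_j)·cross = 22·25.0000 = 550.0000
edge 3: (15,10)→(16,19)  cross = 15·19 − 16·10 = 125.0000; (r_i+r_j)·cross = 31·125.0000 = 3875.0000
edge 4: (16,19)→(2.5,22.5)  cross = 16·22.5 − 2.5·19 = 312.5000; (r_i+r_j)·cross = 18.5·312.5000 = 5781.2500
Σcross = 320.7500 → A = |Σcross|/2 = 160.3750 mm²
Σ(r_i+r_j)·cross = 8884.3750 → first moment M = |Σ|/6 = 1480.7292
R_c = M/A = 1480.7292/160.3750 = 9.2329 mm
θ = 187° = 3.263766 rad
V = θ·R_c·A = 3.263766·9.2329·160.3750 = 4832.753 mm³

Volume = 4832.753 mm³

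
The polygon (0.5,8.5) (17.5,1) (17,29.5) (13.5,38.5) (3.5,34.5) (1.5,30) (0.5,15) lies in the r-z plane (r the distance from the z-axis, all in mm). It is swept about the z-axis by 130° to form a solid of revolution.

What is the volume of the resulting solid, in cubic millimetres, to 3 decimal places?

Profile (r,z), 7 vertices: (0.5,8.5) (17.5,1) (17,29.5) (13.5,38.5) (3.5,34.5) (1.5,30) (0.5,15)
edge 0: (0.5,8.5)→(17.5,1)  cross = 0.5·1 − 17.5·8.5 = -148.2500; (r_i+r_j)·cross = 18·-148.2500 = -2668.5000
edge 1: (17.5,1)→(17,29.5)  cross = 17.5·29.5 − 17·1 = 499.2500; (r_i+r_j)·cross = 34.5·499.2500 = 17224.1250
edge 2: (17,29.5)→(13.5,38.5)  cross = 17·38.5 − 13.5·29.5 = 256.2500; (r_i+r_j)·cross = 30.5·256.2500 = 7815.6250
edge 3: (13.5,38.5)→(3.5,34.5)  cross = 13.5·34.5 − 3.5·38.5 = 331.0000; (r_i+r_j)·cross = 17·331.0000 = 5627.0000
edge 4: (3.5,34.5)→(1.5,30)  cross = 3.5·30 − 1.5·34.5 = 53.2500; (r_i+r_j)·cross = 5·53.2500 = 266.2500
edge 5: (1.5,30)→(0.5,15)  cross = 1.5·15 − 0.5·30 = 7.5000; (r_i+r_j)·cross = 2·7.5000 = 15.0000
edge 6: (0.5,15)→(0.5,8.5)  cross = 0.5·8.5 − 0.5·15 = -3.2500; (r_i+r_j)·cross = 1·-3.2500 = -3.2500
Σcross = 995.7500 → A = |Σcross|/2 = 497.8750 mm²
Σ(r_i+r_j)·cross = 28276.2500 → first moment M = |Σ|/6 = 4712.7083
R_c = M/A = 4712.7083/497.8750 = 9.4656 mm
θ = 130° = 2.268928 rad
V = θ·R_c·A = 2.268928·9.4656·497.8750 = 10692.796 mm³

Volume = 10692.796 mm³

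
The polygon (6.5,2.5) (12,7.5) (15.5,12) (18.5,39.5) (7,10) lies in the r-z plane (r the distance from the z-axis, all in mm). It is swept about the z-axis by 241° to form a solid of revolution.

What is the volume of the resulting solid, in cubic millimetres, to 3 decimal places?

Profile (r,z), 5 vertices: (6.5,2.5) (12,7.5) (15.5,12) (18.5,39.5) (7,10)
edge 0: (6.5,2.5)→(12,7.5)  cross = 6.5·7.5 − 12·2.5 = 18.7500; (r_i+r_j)·cross = 18.5·18.7500 = 346.8750
edge 1: (12,7.5)→(15.5,12)  cross = 12·12 − 15.5·7.5 = 27.7500; (r_i+r_j)·cross = 27.5·27.7500 = 763.1250
edge 2: (15.5,12)→(18.5,39.5)  cross = 15.5·39.5 − 18.5·12 = 390.2500; (r_i+r_j)·cross = 34·390.2500 = 13268.5000
edge 3: (18.5,39.5)→(7,10)  cross = 18.5·10 − 7·39.5 = -91.5000; (r_i+r_j)·cross = 25.5·-91.5000 = -2333.2500
edge 4: (7,10)→(6.5,2.5)  cross = 7·2.5 − 6.5·10 = -47.5000; (r_i+r_j)·cross = 13.5·-47.5000 = -641.2500
Σcross = 297.7500 → A = |Σcross|/2 = 148.8750 mm²
Σ(r_i+r_j)·cross = 11404.0000 → first moment M = |Σ|/6 = 1900.6667
R_c = M/A = 1900.6667/148.8750 = 12.7669 mm
θ = 241° = 4.206243 rad
V = θ·R_c·A = 4.206243·12.7669·148.8750 = 7994.667 mm³

Volume = 7994.667 mm³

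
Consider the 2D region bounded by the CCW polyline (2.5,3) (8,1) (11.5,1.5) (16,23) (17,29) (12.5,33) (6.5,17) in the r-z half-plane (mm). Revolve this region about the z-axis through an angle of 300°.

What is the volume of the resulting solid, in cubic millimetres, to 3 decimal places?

Volume = 12581.642 mm³

Profile (r,z), 7 vertices: (2.5,3) (8,1) (11.5,1.5) (16,23) (17,29) (12.5,33) (6.5,17)
edge 0: (2.5,3)→(8,1)  cross = 2.5·1 − 8·3 = -21.5000; (r_i+r_j)·cross = 10.5·-21.5000 = -225.7500
edge 1: (8,1)→(11.5,1.5)  cross = 8·1.5 − 11.5·1 = 0.5000; (r_i+r_j)·cross = 19.5·0.5000 = 9.7500
edge 2: (11.5,1.5)→(16,23)  cross = 11.5·23 − 16·1.5 = 240.5000; (r_i+r_j)·cross = 27.5·240.5000 = 6613.7500
edge 3: (16,23)→(17,29)  cross = 16·29 − 17·23 = 73.0000; (r_i+r_j)·cross = 33·73.0000 = 2409.0000
edge 4: (17,29)→(12.5,33)  cross = 17·33 − 12.5·29 = 198.5000; (r_i+r_j)·cross = 29.5·198.5000 = 5855.7500
edge 5: (12.5,33)→(6.5,17)  cross = 12.5·17 − 6.5·33 = -2.0000; (r_i+r_j)·cross = 19·-2.0000 = -38.0000
edge 6: (6.5,17)→(2.5,3)  cross = 6.5·3 − 2.5·17 = -23.0000; (r_i+r_j)·cross = 9·-23.0000 = -207.0000
Σcross = 466.0000 → A = |Σcross|/2 = 233.0000 mm²
Σ(r_i+r_j)·cross = 14417.5000 → first moment M = |Σ|/6 = 2402.9167
R_c = M/A = 2402.9167/233.0000 = 10.3129 mm
θ = 300° = 5.235988 rad
V = θ·R_c·A = 5.235988·10.3129·233.0000 = 12581.642 mm³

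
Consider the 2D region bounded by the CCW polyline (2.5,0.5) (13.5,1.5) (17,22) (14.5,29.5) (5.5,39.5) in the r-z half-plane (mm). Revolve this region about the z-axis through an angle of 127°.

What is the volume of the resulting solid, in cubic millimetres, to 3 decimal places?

Volume = 7914.441 mm³

Profile (r,z), 5 vertices: (2.5,0.5) (13.5,1.5) (17,22) (14.5,29.5) (5.5,39.5)
edge 0: (2.5,0.5)→(13.5,1.5)  cross = 2.5·1.5 − 13.5·0.5 = -3.0000; (r_i+r_j)·cross = 16·-3.0000 = -48.0000
edge 1: (13.5,1.5)→(17,22)  cross = 13.5·22 − 17·1.5 = 271.5000; (r_i+r_j)·cross = 30.5·271.5000 = 8280.7500
edge 2: (17,22)→(14.5,29.5)  cross = 17·29.5 − 14.5·22 = 182.5000; (r_i+r_j)·cross = 31.5·182.5000 = 5748.7500
edge 3: (14.5,29.5)→(5.5,39.5)  cross = 14.5·39.5 − 5.5·29.5 = 410.5000; (r_i+r_j)·cross = 20·410.5000 = 8210.0000
edge 4: (5.5,39.5)→(2.5,0.5)  cross = 5.5·0.5 − 2.5·39.5 = -96.0000; (r_i+r_j)·cross = 8·-96.0000 = -768.0000
Σcross = 765.5000 → A = |Σcross|/2 = 382.7500 mm²
Σ(r_i+r_j)·cross = 21423.5000 → first moment M = |Σ|/6 = 3570.5833
R_c = M/A = 3570.5833/382.7500 = 9.3288 mm
θ = 127° = 2.216568 rad
V = θ·R_c·A = 2.216568·9.3288·382.7500 = 7914.441 mm³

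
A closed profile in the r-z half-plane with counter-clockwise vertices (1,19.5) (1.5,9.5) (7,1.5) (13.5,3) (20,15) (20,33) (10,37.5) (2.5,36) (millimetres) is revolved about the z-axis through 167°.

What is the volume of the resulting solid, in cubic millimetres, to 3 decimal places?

Profile (r,z), 8 vertices: (1,19.5) (1.5,9.5) (7,1.5) (13.5,3) (20,15) (20,33) (10,37.5) (2.5,36)
edge 0: (1,19.5)→(1.5,9.5)  cross = 1·9.5 − 1.5·19.5 = -19.7500; (r_i+r_j)·cross = 2.5·-19.7500 = -49.3750
edge 1: (1.5,9.5)→(7,1.5)  cross = 1.5·1.5 − 7·9.5 = -64.2500; (r_i+r_j)·cross = 8.5·-64.2500 = -546.1250
edge 2: (7,1.5)→(13.5,3)  cross = 7·3 − 13.5·1.5 = 0.7500; (r_i+r_j)·cross = 20.5·0.7500 = 15.3750
edge 3: (13.5,3)→(20,15)  cross = 13.5·15 − 20·3 = 142.5000; (r_i+r_j)·cross = 33.5·142.5000 = 4773.7500
edge 4: (20,15)→(20,33)  cross = 20·33 − 20·15 = 360.0000; (r_i+r_j)·cross = 40·360.0000 = 14400.0000
edge 5: (20,33)→(10,37.5)  cross = 20·37.5 − 10·33 = 420.0000; (r_i+r_j)·cross = 30·420.0000 = 12600.0000
edge 6: (10,37.5)→(2.5,36)  cross = 10·36 − 2.5·37.5 = 266.2500; (r_i+r_j)·cross = 12.5·266.2500 = 3328.1250
edge 7: (2.5,36)→(1,19.5)  cross = 2.5·19.5 − 1·36 = 12.7500; (r_i+r_j)·cross = 3.5·12.7500 = 44.6250
Σcross = 1118.2500 → A = |Σcross|/2 = 559.1250 mm²
Σ(r_i+r_j)·cross = 34566.3750 → first moment M = |Σ|/6 = 5761.0625
R_c = M/A = 5761.0625/559.1250 = 10.3037 mm
θ = 167° = 2.914700 rad
V = θ·R_c·A = 2.914700·10.3037·559.1250 = 16791.768 mm³

Volume = 16791.768 mm³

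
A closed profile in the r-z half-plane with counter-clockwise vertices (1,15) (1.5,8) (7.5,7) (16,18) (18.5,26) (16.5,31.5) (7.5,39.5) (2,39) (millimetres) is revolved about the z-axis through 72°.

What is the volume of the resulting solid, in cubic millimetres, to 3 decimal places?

Volume = 4246.753 mm³

Profile (r,z), 8 vertices: (1,15) (1.5,8) (7.5,7) (16,18) (18.5,26) (16.5,31.5) (7.5,39.5) (2,39)
edge 0: (1,15)→(1.5,8)  cross = 1·8 − 1.5·15 = -14.5000; (r_i+r_j)·cross = 2.5·-14.5000 = -36.2500
edge 1: (1.5,8)→(7.5,7)  cross = 1.5·7 − 7.5·8 = -49.5000; (r_i+r_j)·cross = 9·-49.5000 = -445.5000
edge 2: (7.5,7)→(16,18)  cross = 7.5·18 − 16·7 = 23.0000; (r_i+r_j)·cross = 23.5·23.0000 = 540.5000
edge 3: (16,18)→(18.5,26)  cross = 16·26 − 18.5·18 = 83.0000; (r_i+r_j)·cross = 34.5·83.0000 = 2863.5000
edge 4: (18.5,26)→(16.5,31.5)  cross = 18.5·31.5 − 16.5·26 = 153.7500; (r_i+r_j)·cross = 35·153.7500 = 5381.2500
edge 5: (16.5,31.5)→(7.5,39.5)  cross = 16.5·39.5 − 7.5·31.5 = 415.5000; (r_i+r_j)·cross = 24·415.5000 = 9972.0000
edge 6: (7.5,39.5)→(2,39)  cross = 7.5·39 − 2·39.5 = 213.5000; (r_i+r_j)·cross = 9.5·213.5000 = 2028.2500
edge 7: (2,39)→(1,15)  cross = 2·15 − 1·39 = -9.0000; (r_i+r_j)·cross = 3·-9.0000 = -27.0000
Σcross = 815.7500 → A = |Σcross|/2 = 407.8750 mm²
Σ(r_i+r_j)·cross = 20276.7500 → first moment M = |Σ|/6 = 3379.4583
R_c = M/A = 3379.4583/407.8750 = 8.2855 mm
θ = 72° = 1.256637 rad
V = θ·R_c·A = 1.256637·8.2855·407.8750 = 4246.753 mm³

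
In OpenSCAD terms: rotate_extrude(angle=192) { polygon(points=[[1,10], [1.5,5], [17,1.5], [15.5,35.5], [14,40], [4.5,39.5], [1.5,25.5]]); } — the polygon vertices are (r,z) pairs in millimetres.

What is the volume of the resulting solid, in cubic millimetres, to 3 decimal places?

Profile (r,z), 7 vertices: (1,10) (1.5,5) (17,1.5) (15.5,35.5) (14,40) (4.5,39.5) (1.5,25.5)
edge 0: (1,10)→(1.5,5)  cross = 1·5 − 1.5·10 = -10.0000; (r_i+r_j)·cross = 2.5·-10.0000 = -25.0000
edge 1: (1.5,5)→(17,1.5)  cross = 1.5·1.5 − 17·5 = -82.7500; (r_i+r_j)·cross = 18.5·-82.7500 = -1530.8750
edge 2: (17,1.5)→(15.5,35.5)  cross = 17·35.5 − 15.5·1.5 = 580.2500; (r_i+r_j)·cross = 32.5·580.2500 = 18858.1250
edge 3: (15.5,35.5)→(14,40)  cross = 15.5·40 − 14·35.5 = 123.0000; (r_i+r_j)·cross = 29.5·123.0000 = 3628.5000
edge 4: (14,40)→(4.5,39.5)  cross = 14·39.5 − 4.5·40 = 373.0000; (r_i+r_j)·cross = 18.5·373.0000 = 6900.5000
edge 5: (4.5,39.5)→(1.5,25.5)  cross = 4.5·25.5 − 1.5·39.5 = 55.5000; (r_i+r_j)·cross = 6·55.5000 = 333.0000
edge 6: (1.5,25.5)→(1,10)  cross = 1.5·10 − 1·25.5 = -10.5000; (r_i+r_j)·cross = 2.5·-10.5000 = -26.2500
Σcross = 1028.5000 → A = |Σcross|/2 = 514.2500 mm²
Σ(r_i+r_j)·cross = 28138.0000 → first moment M = |Σ|/6 = 4689.6667
R_c = M/A = 4689.6667/514.2500 = 9.1194 mm
θ = 192° = 3.351032 rad
V = θ·R_c·A = 3.351032·9.1194·514.2500 = 15715.224 mm³

Volume = 15715.224 mm³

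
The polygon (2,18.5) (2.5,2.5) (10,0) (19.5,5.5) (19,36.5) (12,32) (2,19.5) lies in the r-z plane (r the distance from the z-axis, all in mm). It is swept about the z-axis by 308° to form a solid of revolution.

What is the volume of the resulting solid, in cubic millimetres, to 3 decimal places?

Profile (r,z), 7 vertices: (2,18.5) (2.5,2.5) (10,0) (19.5,5.5) (19,36.5) (12,32) (2,19.5)
edge 0: (2,18.5)→(2.5,2.5)  cross = 2·2.5 − 2.5·18.5 = -41.2500; (r_i+r_j)·cross = 4.5·-41.2500 = -185.6250
edge 1: (2.5,2.5)→(10,0)  cross = 2.5·0 − 10·2.5 = -25.0000; (r_i+r_j)·cross = 12.5·-25.0000 = -312.5000
edge 2: (10,0)→(19.5,5.5)  cross = 10·5.5 − 19.5·0 = 55.0000; (r_i+r_j)·cross = 29.5·55.0000 = 1622.5000
edge 3: (19.5,5.5)→(19,36.5)  cross = 19.5·36.5 − 19·5.5 = 607.2500; (r_i+r_j)·cross = 38.5·607.2500 = 23379.1250
edge 4: (19,36.5)→(12,32)  cross = 19·32 − 12·36.5 = 170.0000; (r_i+r_j)·cross = 31·170.0000 = 5270.0000
edge 5: (12,32)→(2,19.5)  cross = 12·19.5 − 2·32 = 170.0000; (r_i+r_j)·cross = 14·170.0000 = 2380.0000
edge 6: (2,19.5)→(2,18.5)  cross = 2·18.5 − 2·19.5 = -2.0000; (r_i+r_j)·cross = 4·-2.0000 = -8.0000
Σcross = 934.0000 → A = |Σcross|/2 = 467.0000 mm²
Σ(r_i+r_j)·cross = 32145.5000 → first moment M = |Σ|/6 = 5357.5833
R_c = M/A = 5357.5833/467.0000 = 11.4723 mm
θ = 308° = 5.375614 rad
V = θ·R_c·A = 5.375614·11.4723·467.0000 = 28800.300 mm³

Volume = 28800.300 mm³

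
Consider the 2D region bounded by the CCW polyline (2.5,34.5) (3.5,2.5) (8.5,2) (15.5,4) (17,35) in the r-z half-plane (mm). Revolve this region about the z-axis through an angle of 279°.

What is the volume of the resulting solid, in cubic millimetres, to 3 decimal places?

Profile (r,z), 5 vertices: (2.5,34.5) (3.5,2.5) (8.5,2) (15.5,4) (17,35)
edge 0: (2.5,34.5)→(3.5,2.5)  cross = 2.5·2.5 − 3.5·34.5 = -114.5000; (r_i+r_j)·cross = 6·-114.5000 = -687.0000
edge 1: (3.5,2.5)→(8.5,2)  cross = 3.5·2 − 8.5·2.5 = -14.2500; (r_i+r_j)·cross = 12·-14.2500 = -171.0000
edge 2: (8.5,2)→(15.5,4)  cross = 8.5·4 − 15.5·2 = 3.0000; (r_i+r_j)·cross = 24·3.0000 = 72.0000
edge 3: (15.5,4)→(17,35)  cross = 15.5·35 − 17·4 = 474.5000; (r_i+r_j)·cross = 32.5·474.5000 = 15421.2500
edge 4: (17,35)→(2.5,34.5)  cross = 17·34.5 − 2.5·35 = 499.0000; (r_i+r_j)·cross = 19.5·499.0000 = 9730.5000
Σcross = 847.7500 → A = |Σcross|/2 = 423.8750 mm²
Σ(r_i+r_j)·cross = 24365.7500 → first moment M = |Σ|/6 = 4060.9583
R_c = M/A = 4060.9583/423.8750 = 9.5806 mm
θ = 279° = 4.869469 rad
V = θ·R_c·A = 4.869469·9.5806·423.8750 = 19774.709 mm³

Volume = 19774.709 mm³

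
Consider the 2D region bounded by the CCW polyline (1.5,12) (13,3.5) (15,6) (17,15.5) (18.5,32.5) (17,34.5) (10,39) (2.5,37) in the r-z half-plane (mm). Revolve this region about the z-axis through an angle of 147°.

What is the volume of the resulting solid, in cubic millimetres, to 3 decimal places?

Profile (r,z), 8 vertices: (1.5,12) (13,3.5) (15,6) (17,15.5) (18.5,32.5) (17,34.5) (10,39) (2.5,37)
edge 0: (1.5,12)→(13,3.5)  cross = 1.5·3.5 − 13·12 = -150.7500; (r_i+r_j)·cross = 14.5·-150.7500 = -2185.8750
edge 1: (13,3.5)→(15,6)  cross = 13·6 − 15·3.5 = 25.5000; (r_i+r_j)·cross = 28·25.5000 = 714.0000
edge 2: (15,6)→(17,15.5)  cross = 15·15.5 − 17·6 = 130.5000; (r_i+r_j)·cross = 32·130.5000 = 4176.0000
edge 3: (17,15.5)→(18.5,32.5)  cross = 17·32.5 − 18.5·15.5 = 265.7500; (r_i+r_j)·cross = 35.5·265.7500 = 9434.1250
edge 4: (18.5,32.5)→(17,34.5)  cross = 18.5·34.5 − 17·32.5 = 85.7500; (r_i+r_j)·cross = 35.5·85.7500 = 3044.1250
edge 5: (17,34.5)→(10,39)  cross = 17·39 − 10·34.5 = 318.0000; (r_i+r_j)·cross = 27·318.0000 = 8586.0000
edge 6: (10,39)→(2.5,37)  cross = 10·37 − 2.5·39 = 272.5000; (r_i+r_j)·cross = 12.5·272.5000 = 3406.2500
edge 7: (2.5,37)→(1.5,12)  cross = 2.5·12 − 1.5·37 = -25.5000; (r_i+r_j)·cross = 4·-25.5000 = -102.0000
Σcross = 921.7500 → A = |Σcross|/2 = 460.8750 mm²
Σ(r_i+r_j)·cross = 27072.6250 → first moment M = |Σ|/6 = 4512.1042
R_c = M/A = 4512.1042/460.8750 = 9.7903 mm
θ = 147° = 2.565634 rad
V = θ·R_c·A = 2.565634·9.7903·460.8750 = 11576.408 mm³

Volume = 11576.408 mm³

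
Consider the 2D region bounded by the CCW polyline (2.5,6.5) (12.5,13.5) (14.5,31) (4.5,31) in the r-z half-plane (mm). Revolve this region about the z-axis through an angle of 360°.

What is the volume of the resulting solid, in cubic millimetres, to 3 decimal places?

Profile (r,z), 4 vertices: (2.5,6.5) (12.5,13.5) (14.5,31) (4.5,31)
edge 0: (2.5,6.5)→(12.5,13.5)  cross = 2.5·13.5 − 12.5·6.5 = -47.5000; (r_i+r_j)·cross = 15·-47.5000 = -712.5000
edge 1: (12.5,13.5)→(14.5,31)  cross = 12.5·31 − 14.5·13.5 = 191.7500; (r_i+r_j)·cross = 27·191.7500 = 5177.2500
edge 2: (14.5,31)→(4.5,31)  cross = 14.5·31 − 4.5·31 = 310.0000; (r_i+r_j)·cross = 19·310.0000 = 5890.0000
edge 3: (4.5,31)→(2.5,6.5)  cross = 4.5·6.5 − 2.5·31 = -48.2500; (r_i+r_j)·cross = 7·-48.2500 = -337.7500
Σcross = 406.0000 → A = |Σcross|/2 = 203.0000 mm²
Σ(r_i+r_j)·cross = 10017.0000 → first moment M = |Σ|/6 = 1669.5000
R_c = M/A = 1669.5000/203.0000 = 8.2241 mm
θ = 360° = 6.283185 rad
V = θ·R_c·A = 6.283185·8.2241·203.0000 = 10489.778 mm³

Volume = 10489.778 mm³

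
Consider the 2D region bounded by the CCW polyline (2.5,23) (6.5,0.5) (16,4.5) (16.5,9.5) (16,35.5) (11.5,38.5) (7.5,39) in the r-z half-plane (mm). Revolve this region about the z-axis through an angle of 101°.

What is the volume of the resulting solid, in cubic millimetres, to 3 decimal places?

Profile (r,z), 7 vertices: (2.5,23) (6.5,0.5) (16,4.5) (16.5,9.5) (16,35.5) (11.5,38.5) (7.5,39)
edge 0: (2.5,23)→(6.5,0.5)  cross = 2.5·0.5 − 6.5·23 = -148.2500; (r_i+r_j)·cross = 9·-148.2500 = -1334.2500
edge 1: (6.5,0.5)→(16,4.5)  cross = 6.5·4.5 − 16·0.5 = 21.2500; (r_i+r_j)·cross = 22.5·21.2500 = 478.1250
edge 2: (16,4.5)→(16.5,9.5)  cross = 16·9.5 − 16.5·4.5 = 77.7500; (r_i+r_j)·cross = 32.5·77.7500 = 2526.8750
edge 3: (16.5,9.5)→(16,35.5)  cross = 16.5·35.5 − 16·9.5 = 433.7500; (r_i+r_j)·cross = 32.5·433.7500 = 14096.8750
edge 4: (16,35.5)→(11.5,38.5)  cross = 16·38.5 − 11.5·35.5 = 207.7500; (r_i+r_j)·cross = 27.5·207.7500 = 5713.1250
edge 5: (11.5,38.5)→(7.5,39)  cross = 11.5·39 − 7.5·38.5 = 159.7500; (r_i+r_j)·cross = 19·159.7500 = 3035.2500
edge 6: (7.5,39)→(2.5,23)  cross = 7.5·23 − 2.5·39 = 75.0000; (r_i+r_j)·cross = 10·75.0000 = 750.0000
Σcross = 827.0000 → A = |Σcross|/2 = 413.5000 mm²
Σ(r_i+r_j)·cross = 25266.0000 → first moment M = |Σ|/6 = 4211.0000
R_c = M/A = 4211.0000/413.5000 = 10.1838 mm
θ = 101° = 1.762783 rad
V = θ·R_c·A = 1.762783·10.1838·413.5000 = 7423.077 mm³

Volume = 7423.077 mm³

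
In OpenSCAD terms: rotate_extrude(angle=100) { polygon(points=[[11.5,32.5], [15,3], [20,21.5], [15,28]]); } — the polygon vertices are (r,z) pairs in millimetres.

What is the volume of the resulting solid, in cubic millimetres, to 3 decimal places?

Profile (r,z), 4 vertices: (11.5,32.5) (15,3) (20,21.5) (15,28)
edge 0: (11.5,32.5)→(15,3)  cross = 11.5·3 − 15·32.5 = -453.0000; (r_i+r_j)·cross = 26.5·-453.0000 = -12004.5000
edge 1: (15,3)→(20,21.5)  cross = 15·21.5 − 20·3 = 262.5000; (r_i+r_j)·cross = 35·262.5000 = 9187.5000
edge 2: (20,21.5)→(15,28)  cross = 20·28 − 15·21.5 = 237.5000; (r_i+r_j)·cross = 35·237.5000 = 8312.5000
edge 3: (15,28)→(11.5,32.5)  cross = 15·32.5 − 11.5·28 = 165.5000; (r_i+r_j)·cross = 26.5·165.5000 = 4385.7500
Σcross = 212.5000 → A = |Σcross|/2 = 106.2500 mm²
Σ(r_i+r_j)·cross = 9881.2500 → first moment M = |Σ|/6 = 1646.8750
R_c = M/A = 1646.8750/106.2500 = 15.5000 mm
θ = 100° = 1.745329 rad
V = θ·R_c·A = 1.745329·15.5000·106.2500 = 2874.339 mm³

Volume = 2874.339 mm³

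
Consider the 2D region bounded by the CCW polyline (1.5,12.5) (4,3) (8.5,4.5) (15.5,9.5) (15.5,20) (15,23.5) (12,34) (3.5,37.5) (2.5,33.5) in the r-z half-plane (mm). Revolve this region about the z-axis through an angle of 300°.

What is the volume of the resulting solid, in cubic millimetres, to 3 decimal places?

Volume = 15949.146 mm³

Profile (r,z), 9 vertices: (1.5,12.5) (4,3) (8.5,4.5) (15.5,9.5) (15.5,20) (15,23.5) (12,34) (3.5,37.5) (2.5,33.5)
edge 0: (1.5,12.5)→(4,3)  cross = 1.5·3 − 4·12.5 = -45.5000; (r_i+r_j)·cross = 5.5·-45.5000 = -250.2500
edge 1: (4,3)→(8.5,4.5)  cross = 4·4.5 − 8.5·3 = -7.5000; (r_i+r_j)·cross = 12.5·-7.5000 = -93.7500
edge 2: (8.5,4.5)→(15.5,9.5)  cross = 8.5·9.5 − 15.5·4.5 = 11.0000; (r_i+r_j)·cross = 24·11.0000 = 264.0000
edge 3: (15.5,9.5)→(15.5,20)  cross = 15.5·20 − 15.5·9.5 = 162.7500; (r_i+r_j)·cross = 31·162.7500 = 5045.2500
edge 4: (15.5,20)→(15,23.5)  cross = 15.5·23.5 − 15·20 = 64.2500; (r_i+r_j)·cross = 30.5·64.2500 = 1959.6250
edge 5: (15,23.5)→(12,34)  cross = 15·34 − 12·23.5 = 228.0000; (r_i+r_j)·cross = 27·228.0000 = 6156.0000
edge 6: (12,34)→(3.5,37.5)  cross = 12·37.5 − 3.5·34 = 331.0000; (r_i+r_j)·cross = 15.5·331.0000 = 5130.5000
edge 7: (3.5,37.5)→(2.5,33.5)  cross = 3.5·33.5 − 2.5·37.5 = 23.5000; (r_i+r_j)·cross = 6·23.5000 = 141.0000
edge 8: (2.5,33.5)→(1.5,12.5)  cross = 2.5·12.5 − 1.5·33.5 = -19.0000; (r_i+r_j)·cross = 4·-19.0000 = -76.0000
Σcross = 748.5000 → A = |Σcross|/2 = 374.2500 mm²
Σ(r_i+r_j)·cross = 18276.3750 → first moment M = |Σ|/6 = 3046.0625
R_c = M/A = 3046.0625/374.2500 = 8.1391 mm
θ = 300° = 5.235988 rad
V = θ·R_c·A = 5.235988·8.1391·374.2500 = 15949.146 mm³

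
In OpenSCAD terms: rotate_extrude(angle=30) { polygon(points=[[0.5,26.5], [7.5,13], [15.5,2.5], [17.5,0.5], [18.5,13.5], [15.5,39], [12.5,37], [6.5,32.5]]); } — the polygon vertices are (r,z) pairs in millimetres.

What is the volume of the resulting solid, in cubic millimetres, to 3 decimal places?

Volume = 2208.583 mm³

Profile (r,z), 8 vertices: (0.5,26.5) (7.5,13) (15.5,2.5) (17.5,0.5) (18.5,13.5) (15.5,39) (12.5,37) (6.5,32.5)
edge 0: (0.5,26.5)→(7.5,13)  cross = 0.5·13 − 7.5·26.5 = -192.2500; (r_i+r_j)·cross = 8·-192.2500 = -1538.0000
edge 1: (7.5,13)→(15.5,2.5)  cross = 7.5·2.5 − 15.5·13 = -182.7500; (r_i+r_j)·cross = 23·-182.7500 = -4203.2500
edge 2: (15.5,2.5)→(17.5,0.5)  cross = 15.5·0.5 − 17.5·2.5 = -36.0000; (r_i+r_j)·cross = 33·-36.0000 = -1188.0000
edge 3: (17.5,0.5)→(18.5,13.5)  cross = 17.5·13.5 − 18.5·0.5 = 227.0000; (r_i+r_j)·cross = 36·227.0000 = 8172.0000
edge 4: (18.5,13.5)→(15.5,39)  cross = 18.5·39 − 15.5·13.5 = 512.2500; (r_i+r_j)·cross = 34·512.2500 = 17416.5000
edge 5: (15.5,39)→(12.5,37)  cross = 15.5·37 − 12.5·39 = 86.0000; (r_i+r_j)·cross = 28·86.0000 = 2408.0000
edge 6: (12.5,37)→(6.5,32.5)  cross = 12.5·32.5 − 6.5·37 = 165.7500; (r_i+r_j)·cross = 19·165.7500 = 3149.2500
edge 7: (6.5,32.5)→(0.5,26.5)  cross = 6.5·26.5 − 0.5·32.5 = 156.0000; (r_i+r_j)·cross = 7·156.0000 = 1092.0000
Σcross = 736.0000 → A = |Σcross|/2 = 368.0000 mm²
Σ(r_i+r_j)·cross = 25308.5000 → first moment M = |Σ|/6 = 4218.0833
R_c = M/A = 4218.0833/368.0000 = 11.4622 mm
θ = 30° = 0.523599 rad
V = θ·R_c·A = 0.523599·11.4622·368.0000 = 2208.583 mm³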